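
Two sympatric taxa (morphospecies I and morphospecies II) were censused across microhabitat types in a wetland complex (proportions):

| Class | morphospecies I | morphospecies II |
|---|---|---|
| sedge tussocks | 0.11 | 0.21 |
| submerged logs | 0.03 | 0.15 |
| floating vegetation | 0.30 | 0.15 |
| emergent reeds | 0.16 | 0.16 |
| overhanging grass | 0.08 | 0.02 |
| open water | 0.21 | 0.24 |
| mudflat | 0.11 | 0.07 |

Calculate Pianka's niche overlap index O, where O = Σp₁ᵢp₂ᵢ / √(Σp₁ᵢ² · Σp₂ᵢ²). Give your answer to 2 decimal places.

0.86

Σ p₁ᵢp₂ᵢ = 0.0231 + 0.0045 + 0.0450 + 0.0256 + 0.0016 + 0.0504 + 0.0077 = 0.1579
Σp_1ᵢ² = 0.11² + 0.03² + 0.30² + 0.16² + 0.08² + 0.21² + 0.11² = 0.0121 + 0.0009 + 0.0900 + 0.0256 + 0.0064 + 0.0441 + 0.0121 = 0.1912
Σp_2ᵢ² = 0.21² + 0.15² + 0.15² + 0.16² + 0.02² + 0.24² + 0.07² = 0.0441 + 0.0225 + 0.0225 + 0.0256 + 0.0004 + 0.0576 + 0.0049 = 0.1776
O = 0.1579 / √(0.1912 × 0.1776) = 0.1579 / 0.18427 = 0.8569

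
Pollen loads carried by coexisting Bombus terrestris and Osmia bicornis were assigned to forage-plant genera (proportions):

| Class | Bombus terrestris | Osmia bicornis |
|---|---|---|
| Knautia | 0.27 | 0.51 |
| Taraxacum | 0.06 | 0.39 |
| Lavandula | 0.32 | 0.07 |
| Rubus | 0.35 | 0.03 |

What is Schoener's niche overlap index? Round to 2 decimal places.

Σ|p₁ᵢ − p₂ᵢ| = 0.24 + 0.33 + 0.25 + 0.32 = 1.14
D = 1 − ½ × 1.14 = 1 − 0.570 = 0.4300

0.43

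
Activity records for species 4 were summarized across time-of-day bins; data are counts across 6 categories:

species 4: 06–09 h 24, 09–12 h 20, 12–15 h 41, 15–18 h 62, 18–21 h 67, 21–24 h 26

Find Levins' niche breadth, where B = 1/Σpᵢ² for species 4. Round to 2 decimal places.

4.94

Proportions for species 4 (n=240): 24/240=0.1000, 20/240=0.0833, 41/240=0.1708, 62/240=0.2583, 67/240=0.2792, 26/240=0.1083
Σpᵢ² = 0.1000² + 0.0833² + 0.1708² + 0.2583² + 0.2792² + 0.1083² = 0.010000 + 0.006939 + 0.029173 + 0.066719 + 0.077953 + 0.011729 = 0.202513
B = 1 / 0.202513 = 4.9380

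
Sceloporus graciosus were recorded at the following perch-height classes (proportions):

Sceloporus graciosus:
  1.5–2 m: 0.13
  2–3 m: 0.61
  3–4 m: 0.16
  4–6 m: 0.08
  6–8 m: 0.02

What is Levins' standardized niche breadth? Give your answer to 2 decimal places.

Σpᵢ² = 0.13² + 0.61² + 0.16² + 0.08² + 0.02² = 0.0169 + 0.3721 + 0.0256 + 0.0064 + 0.0004 = 0.4214
B = 1 / 0.4214 = 2.3730
Bₛ = (B − 1)/(n − 1) = (2.3730 − 1)/(5 − 1) = 1.3730/4 = 0.3433

0.34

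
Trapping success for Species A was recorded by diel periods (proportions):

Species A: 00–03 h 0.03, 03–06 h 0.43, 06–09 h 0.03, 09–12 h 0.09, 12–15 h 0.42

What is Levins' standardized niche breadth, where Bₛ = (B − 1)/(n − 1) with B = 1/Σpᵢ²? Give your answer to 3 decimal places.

0.423

Σpᵢ² = 0.03² + 0.43² + 0.03² + 0.09² + 0.42² = 0.0009 + 0.1849 + 0.0009 + 0.0081 + 0.1764 = 0.3712
B = 1 / 0.3712 = 2.69397
Bₛ = (B − 1)/(n − 1) = (2.69397 − 1)/(5 − 1) = 1.69397/4 = 0.42349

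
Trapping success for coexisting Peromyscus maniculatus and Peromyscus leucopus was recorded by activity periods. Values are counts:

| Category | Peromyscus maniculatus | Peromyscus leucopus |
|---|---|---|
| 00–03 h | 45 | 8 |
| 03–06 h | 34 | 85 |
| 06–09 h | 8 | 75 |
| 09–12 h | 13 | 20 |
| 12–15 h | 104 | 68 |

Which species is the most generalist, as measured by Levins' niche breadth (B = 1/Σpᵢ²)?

Peromyscus leucopus

Proportions for Peromyscus maniculatus (n=204): 45/204=0.2206, 34/204=0.1667, 8/204=0.0392, 13/204=0.0637, 104/204=0.5098
Proportions for Peromyscus leucopus (n=256): 8/256=0.0313, 85/256=0.3320, 75/256=0.2930, 20/256=0.0781, 68/256=0.2656
Σp_maniᵢ² = 0.2206² + 0.1667² + 0.0392² + 0.0637² + 0.5098² = 0.048664 + 0.027789 + 0.001537 + 0.004058 + 0.259896 = 0.341944
B_mani = 1 / 0.341944 = 2.9245
Σp_leucᵢ² = 0.0313² + 0.3320² + 0.2930² + 0.0781² + 0.2656² = 0.000980 + 0.110224 + 0.085849 + 0.006100 + 0.070543 = 0.273696
B_leuc = 1 / 0.273696 = 3.6537
Highest B → broadest niche (most generalist): Peromyscus leucopus (B = 3.65).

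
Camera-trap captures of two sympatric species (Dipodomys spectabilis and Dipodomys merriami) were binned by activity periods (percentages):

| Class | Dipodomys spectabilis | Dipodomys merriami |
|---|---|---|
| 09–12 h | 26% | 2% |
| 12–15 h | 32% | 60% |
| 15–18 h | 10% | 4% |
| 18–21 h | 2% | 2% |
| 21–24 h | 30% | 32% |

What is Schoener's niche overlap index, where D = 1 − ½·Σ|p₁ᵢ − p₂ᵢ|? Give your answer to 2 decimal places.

0.70

Convert percentages to proportions (divide by 100).
Σ|p₁ᵢ − p₂ᵢ| = 0.24 + 0.28 + 0.06 + 0.00 + 0.02 = 0.60
D = 1 − ½ × 0.60 = 1 − 0.300 = 0.7000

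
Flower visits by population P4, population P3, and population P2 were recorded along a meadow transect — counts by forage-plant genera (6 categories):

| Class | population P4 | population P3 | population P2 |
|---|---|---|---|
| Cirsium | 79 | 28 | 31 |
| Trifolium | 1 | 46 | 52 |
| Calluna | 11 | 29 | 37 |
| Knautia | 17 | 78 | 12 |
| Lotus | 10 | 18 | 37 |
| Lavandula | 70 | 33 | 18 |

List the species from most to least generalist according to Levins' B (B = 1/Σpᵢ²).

population P2 > population P3 > population P4

Proportions for population P4 (n=188): 79/188=0.4202, 1/188=0.0053, 11/188=0.0585, 17/188=0.0904, 10/188=0.0532, 70/188=0.3723
Proportions for population P3 (n=232): 28/232=0.1207, 46/232=0.1983, 29/232=0.1250, 78/232=0.3362, 18/232=0.0776, 33/232=0.1422
Proportions for population P2 (n=187): 31/187=0.1658, 52/187=0.2781, 37/187=0.1979, 12/187=0.0642, 37/187=0.1979, 18/187=0.0963
Σp_P4ᵢ² = 0.4202² + 0.0053² + 0.0585² + 0.0904² + 0.0532² + 0.3723² = 0.176568 + 0.000028 + 0.003422 + 0.008172 + 0.002830 + 0.138607 = 0.329627
B_P4 = 1 / 0.329627 = 3.0337
Σp_P3ᵢ² = 0.1207² + 0.1983² + 0.1250² + 0.3362² + 0.0776² + 0.1422² = 0.014568 + 0.039323 + 0.015625 + 0.113030 + 0.006022 + 0.020221 = 0.208789
B_P3 = 1 / 0.208789 = 4.7895
Σp_P2ᵢ² = 0.1658² + 0.2781² + 0.1979² + 0.0642² + 0.1979² + 0.0963² = 0.027490 + 0.077340 + 0.039164 + 0.004122 + 0.039164 + 0.009274 = 0.196554
B_P2 = 1 / 0.196554 = 5.0877
Ranking by B (broadest → narrowest): population P2 (5.09) > population P3 (4.79) > population P4 (3.03)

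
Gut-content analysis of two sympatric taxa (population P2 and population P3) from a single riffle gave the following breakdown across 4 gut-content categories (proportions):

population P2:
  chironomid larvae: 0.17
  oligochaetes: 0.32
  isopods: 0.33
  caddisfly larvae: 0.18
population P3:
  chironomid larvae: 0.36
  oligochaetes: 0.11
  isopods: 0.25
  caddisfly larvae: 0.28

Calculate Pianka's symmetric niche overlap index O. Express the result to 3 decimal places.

Σ p₁ᵢp₂ᵢ = 0.0612 + 0.0352 + 0.0825 + 0.0504 = 0.2293
Σp_1ᵢ² = 0.17² + 0.32² + 0.33² + 0.18² = 0.0289 + 0.1024 + 0.1089 + 0.0324 = 0.2726
Σp_2ᵢ² = 0.36² + 0.11² + 0.25² + 0.28² = 0.1296 + 0.0121 + 0.0625 + 0.0784 = 0.2826
O = 0.2293 / √(0.2726 × 0.2826) = 0.2293 / 0.277555 = 0.82614

0.826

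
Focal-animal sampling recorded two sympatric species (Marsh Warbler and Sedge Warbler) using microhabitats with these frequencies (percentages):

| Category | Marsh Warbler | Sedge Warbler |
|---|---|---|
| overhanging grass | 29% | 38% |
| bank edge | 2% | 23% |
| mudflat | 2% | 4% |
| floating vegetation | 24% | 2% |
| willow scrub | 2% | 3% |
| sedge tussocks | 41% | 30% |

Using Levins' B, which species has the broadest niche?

Convert percentages to proportions (divide by 100).
Σp_Marsᵢ² = 0.29² + 0.02² + 0.02² + 0.24² + 0.02² + 0.41² = 0.0841 + 0.0004 + 0.0004 + 0.0576 + 0.0004 + 0.1681 = 0.3110
B_Mars = 1 / 0.3110 = 3.2154
Σp_Sedgᵢ² = 0.38² + 0.23² + 0.04² + 0.02² + 0.03² + 0.30² = 0.1444 + 0.0529 + 0.0016 + 0.0004 + 0.0009 + 0.0900 = 0.2902
B_Sedg = 1 / 0.2902 = 3.4459
Highest B → broadest niche (most generalist): Sedge Warbler (B = 3.45).

Sedge Warbler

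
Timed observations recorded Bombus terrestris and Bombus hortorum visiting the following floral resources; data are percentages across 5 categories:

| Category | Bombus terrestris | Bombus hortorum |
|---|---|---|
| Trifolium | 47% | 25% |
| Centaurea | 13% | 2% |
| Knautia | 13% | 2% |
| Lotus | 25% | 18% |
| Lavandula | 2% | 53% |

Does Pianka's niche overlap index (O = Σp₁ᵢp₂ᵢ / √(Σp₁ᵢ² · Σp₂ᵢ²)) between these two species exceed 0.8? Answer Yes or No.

No

Convert percentages to proportions (divide by 100).
Σ p₁ᵢp₂ᵢ = 0.1175 + 0.0026 + 0.0026 + 0.0450 + 0.0106 = 0.1783
Σp_1ᵢ² = 0.47² + 0.13² + 0.13² + 0.25² + 0.02² = 0.2209 + 0.0169 + 0.0169 + 0.0625 + 0.0004 = 0.3176
Σp_2ᵢ² = 0.25² + 0.02² + 0.02² + 0.18² + 0.53² = 0.0625 + 0.0004 + 0.0004 + 0.0324 + 0.2809 = 0.3766
O = 0.1783 / √(0.3176 × 0.3766) = 0.1783 / 0.34584 = 0.5156
O = 0.5156 < 0.8 → No.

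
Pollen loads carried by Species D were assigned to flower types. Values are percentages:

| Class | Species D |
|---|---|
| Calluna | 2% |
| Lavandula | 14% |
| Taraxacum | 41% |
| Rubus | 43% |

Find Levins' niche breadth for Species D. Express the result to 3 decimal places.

2.681

Convert percentages to proportions (divide by 100).
Σpᵢ² = 0.02² + 0.14² + 0.41² + 0.43² = 0.0004 + 0.0196 + 0.1681 + 0.1849 = 0.3730
B = 1 / 0.3730 = 2.68097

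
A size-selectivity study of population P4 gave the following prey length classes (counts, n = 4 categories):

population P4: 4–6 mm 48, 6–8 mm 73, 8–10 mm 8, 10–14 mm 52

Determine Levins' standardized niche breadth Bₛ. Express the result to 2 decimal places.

0.72

Proportions for population P4 (n=181): 48/181=0.2652, 73/181=0.4033, 8/181=0.0442, 52/181=0.2873
Σpᵢ² = 0.2652² + 0.4033² + 0.0442² + 0.2873² = 0.070331 + 0.162651 + 0.001954 + 0.082541 = 0.317477
B = 1 / 0.317477 = 3.1498
Bₛ = (B − 1)/(n − 1) = (3.1498 − 1)/(4 − 1) = 2.1498/3 = 0.7166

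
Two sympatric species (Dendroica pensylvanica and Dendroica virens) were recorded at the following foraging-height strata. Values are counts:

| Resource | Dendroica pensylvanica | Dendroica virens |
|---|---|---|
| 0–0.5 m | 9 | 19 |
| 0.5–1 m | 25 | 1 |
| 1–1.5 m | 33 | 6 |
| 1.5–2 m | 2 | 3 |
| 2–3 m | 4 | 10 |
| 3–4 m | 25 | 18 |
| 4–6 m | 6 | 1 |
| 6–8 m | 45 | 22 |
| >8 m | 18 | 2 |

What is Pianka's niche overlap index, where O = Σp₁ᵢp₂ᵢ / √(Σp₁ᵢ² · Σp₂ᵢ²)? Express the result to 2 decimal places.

Proportions for Dendroica pensylvanica (n=167): 9/167=0.0539, 25/167=0.1497, 33/167=0.1976, 2/167=0.0120, 4/167=0.0240, 25/167=0.1497, 6/167=0.0359, 45/167=0.2695, 18/167=0.1078
Proportions for Dendroica virens (n=82): 19/82=0.2317, 1/82=0.0122, 6/82=0.0732, 3/82=0.0366, 10/82=0.1220, 18/82=0.2195, 1/82=0.0122, 22/82=0.2683, 2/82=0.0244
Σ p₁ᵢp₂ᵢ = 0.012489 + 0.001826 + 0.014464 + 0.000439 + 0.002928 + 0.032859 + 0.000438 + 0.072307 + 0.002630 = 0.140380
Σp_1ᵢ² = 0.0539² + 0.1497² + 0.1976² + 0.0120² + 0.0240² + 0.1497² + 0.0359² + 0.2695² + 0.1078² = 0.002905 + 0.022410 + 0.039046 + 0.000144 + 0.000576 + 0.022410 + 0.001289 + 0.072630 + 0.011621 = 0.173031
Σp_2ᵢ² = 0.2317² + 0.0122² + 0.0732² + 0.0366² + 0.1220² + 0.2195² + 0.0122² + 0.2683² + 0.0244² = 0.053685 + 0.000149 + 0.005358 + 0.001340 + 0.014884 + 0.048180 + 0.000149 + 0.071985 + 0.000595 = 0.196325
O = 0.140380 / √(0.173031 × 0.196325) = 0.140380 / 0.1843104 = 0.7616

0.76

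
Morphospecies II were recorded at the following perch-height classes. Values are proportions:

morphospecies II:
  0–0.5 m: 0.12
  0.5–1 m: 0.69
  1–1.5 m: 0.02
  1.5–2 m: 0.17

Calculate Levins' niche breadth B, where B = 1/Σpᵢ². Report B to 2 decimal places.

1.92

Σpᵢ² = 0.12² + 0.69² + 0.02² + 0.17² = 0.0144 + 0.4761 + 0.0004 + 0.0289 = 0.5198
B = 1 / 0.5198 = 1.9238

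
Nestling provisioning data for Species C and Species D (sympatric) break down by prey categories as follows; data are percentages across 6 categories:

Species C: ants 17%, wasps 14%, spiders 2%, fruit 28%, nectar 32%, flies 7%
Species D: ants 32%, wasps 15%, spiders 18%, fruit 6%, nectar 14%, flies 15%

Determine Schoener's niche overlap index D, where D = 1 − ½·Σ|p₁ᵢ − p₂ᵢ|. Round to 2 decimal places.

0.60

Convert percentages to proportions (divide by 100).
Σ|p₁ᵢ − p₂ᵢ| = 0.15 + 0.01 + 0.16 + 0.22 + 0.18 + 0.08 = 0.80
D = 1 − ½ × 0.80 = 1 − 0.400 = 0.6000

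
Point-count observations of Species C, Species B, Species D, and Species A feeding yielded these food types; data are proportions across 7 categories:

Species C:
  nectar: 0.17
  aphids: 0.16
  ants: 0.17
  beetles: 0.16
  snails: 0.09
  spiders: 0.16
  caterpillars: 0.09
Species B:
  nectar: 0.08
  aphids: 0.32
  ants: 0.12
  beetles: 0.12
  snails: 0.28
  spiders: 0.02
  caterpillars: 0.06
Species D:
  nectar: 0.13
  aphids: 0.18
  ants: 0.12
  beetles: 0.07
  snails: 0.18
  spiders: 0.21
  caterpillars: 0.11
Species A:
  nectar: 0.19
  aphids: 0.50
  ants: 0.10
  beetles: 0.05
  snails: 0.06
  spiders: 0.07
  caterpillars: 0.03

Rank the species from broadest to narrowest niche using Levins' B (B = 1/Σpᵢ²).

Species C > Species D > Species B > Species A

Σp_Cᵢ² = 0.17² + 0.16² + 0.17² + 0.16² + 0.09² + 0.16² + 0.09² = 0.0289 + 0.0256 + 0.0289 + 0.0256 + 0.0081 + 0.0256 + 0.0081 = 0.1508
B_C = 1 / 0.1508 = 6.6313
Σp_Bᵢ² = 0.08² + 0.32² + 0.12² + 0.12² + 0.28² + 0.02² + 0.06² = 0.0064 + 0.1024 + 0.0144 + 0.0144 + 0.0784 + 0.0004 + 0.0036 = 0.2200
B_B = 1 / 0.2200 = 4.5455
Σp_Dᵢ² = 0.13² + 0.18² + 0.12² + 0.07² + 0.18² + 0.21² + 0.11² = 0.0169 + 0.0324 + 0.0144 + 0.0049 + 0.0324 + 0.0441 + 0.0121 = 0.1572
B_D = 1 / 0.1572 = 6.3613
Σp_Aᵢ² = 0.19² + 0.50² + 0.10² + 0.05² + 0.06² + 0.07² + 0.03² = 0.0361 + 0.2500 + 0.0100 + 0.0025 + 0.0036 + 0.0049 + 0.0009 = 0.3080
B_A = 1 / 0.3080 = 3.2468
Ranking by B (broadest → narrowest): Species C (6.63) > Species D (6.36) > Species B (4.55) > Species A (3.25)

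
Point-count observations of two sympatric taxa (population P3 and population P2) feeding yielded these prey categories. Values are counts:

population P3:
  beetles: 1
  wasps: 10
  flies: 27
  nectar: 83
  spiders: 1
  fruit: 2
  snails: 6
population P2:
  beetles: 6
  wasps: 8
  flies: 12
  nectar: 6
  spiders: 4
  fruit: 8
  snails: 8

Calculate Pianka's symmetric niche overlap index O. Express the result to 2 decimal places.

Proportions for population P3 (n=130): 1/130=0.0077, 10/130=0.0769, 27/130=0.2077, 83/130=0.6385, 1/130=0.0077, 2/130=0.0154, 6/130=0.0462
Proportions for population P2 (n=52): 6/52=0.1154, 8/52=0.1538, 12/52=0.2308, 6/52=0.1154, 4/52=0.0769, 8/52=0.1538, 8/52=0.1538
Σ p₁ᵢp₂ᵢ = 0.000889 + 0.011827 + 0.047937 + 0.073683 + 0.000592 + 0.002369 + 0.007106 = 0.144403
Σp_1ᵢ² = 0.0077² + 0.0769² + 0.2077² + 0.6385² + 0.0077² + 0.0154² + 0.0462² = 0.000059 + 0.005914 + 0.043139 + 0.407682 + 0.000059 + 0.000237 + 0.002134 = 0.459224
Σp_2ᵢ² = 0.1154² + 0.1538² + 0.2308² + 0.1154² + 0.0769² + 0.1538² + 0.1538² = 0.013317 + 0.023654 + 0.053269 + 0.013317 + 0.005914 + 0.023654 + 0.023654 = 0.156779
O = 0.144403 / √(0.459224 × 0.156779) = 0.144403 / 0.2683220 = 0.5382

0.54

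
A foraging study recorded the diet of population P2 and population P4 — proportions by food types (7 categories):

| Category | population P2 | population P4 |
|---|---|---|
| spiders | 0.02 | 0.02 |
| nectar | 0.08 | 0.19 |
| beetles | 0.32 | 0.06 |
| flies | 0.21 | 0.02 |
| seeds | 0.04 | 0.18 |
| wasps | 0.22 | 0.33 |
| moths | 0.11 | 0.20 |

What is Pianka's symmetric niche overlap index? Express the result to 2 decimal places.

Σ p₁ᵢp₂ᵢ = 0.0004 + 0.0152 + 0.0192 + 0.0042 + 0.0072 + 0.0726 + 0.0220 = 0.1408
Σp_1ᵢ² = 0.02² + 0.08² + 0.32² + 0.21² + 0.04² + 0.22² + 0.11² = 0.0004 + 0.0064 + 0.1024 + 0.0441 + 0.0016 + 0.0484 + 0.0121 = 0.2154
Σp_2ᵢ² = 0.02² + 0.19² + 0.06² + 0.02² + 0.18² + 0.33² + 0.20² = 0.0004 + 0.0361 + 0.0036 + 0.0004 + 0.0324 + 0.1089 + 0.0400 = 0.2218
O = 0.1408 / √(0.2154 × 0.2218) = 0.1408 / 0.21858 = 0.6442

0.64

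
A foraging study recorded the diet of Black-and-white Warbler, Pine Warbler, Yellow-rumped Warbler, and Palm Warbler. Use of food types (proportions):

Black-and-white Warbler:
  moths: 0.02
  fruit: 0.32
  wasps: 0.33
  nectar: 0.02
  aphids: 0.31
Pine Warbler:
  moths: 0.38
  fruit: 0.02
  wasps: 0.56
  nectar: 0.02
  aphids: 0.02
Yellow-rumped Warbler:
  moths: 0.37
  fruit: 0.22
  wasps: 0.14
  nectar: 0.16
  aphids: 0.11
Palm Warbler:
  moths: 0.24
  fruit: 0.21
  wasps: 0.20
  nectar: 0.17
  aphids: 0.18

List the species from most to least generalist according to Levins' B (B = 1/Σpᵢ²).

Palm Warbler > Yellow-rumped Warbler > Black-and-white Warbler > Pine Warbler

Σp_Blacᵢ² = 0.02² + 0.32² + 0.33² + 0.02² + 0.31² = 0.0004 + 0.1024 + 0.1089 + 0.0004 + 0.0961 = 0.3082
B_Blac = 1 / 0.3082 = 3.2446
Σp_Pineᵢ² = 0.38² + 0.02² + 0.56² + 0.02² + 0.02² = 0.1444 + 0.0004 + 0.3136 + 0.0004 + 0.0004 = 0.4592
B_Pine = 1 / 0.4592 = 2.1777
Σp_Yellᵢ² = 0.37² + 0.22² + 0.14² + 0.16² + 0.11² = 0.1369 + 0.0484 + 0.0196 + 0.0256 + 0.0121 = 0.2426
B_Yell = 1 / 0.2426 = 4.1220
Σp_Palmᵢ² = 0.24² + 0.21² + 0.20² + 0.17² + 0.18² = 0.0576 + 0.0441 + 0.0400 + 0.0289 + 0.0324 = 0.2030
B_Palm = 1 / 0.2030 = 4.9261
Ranking by B (broadest → narrowest): Palm Warbler (4.93) > Yellow-rumped Warbler (4.12) > Black-and-white Warbler (3.24) > Pine Warbler (2.18)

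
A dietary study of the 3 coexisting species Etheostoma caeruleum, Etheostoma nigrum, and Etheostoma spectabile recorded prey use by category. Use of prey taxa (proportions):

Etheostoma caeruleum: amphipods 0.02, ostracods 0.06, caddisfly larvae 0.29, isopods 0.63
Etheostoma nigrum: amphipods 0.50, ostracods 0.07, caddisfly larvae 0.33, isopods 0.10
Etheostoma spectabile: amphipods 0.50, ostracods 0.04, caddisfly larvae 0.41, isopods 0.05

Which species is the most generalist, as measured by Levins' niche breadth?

Σp_caerᵢ² = 0.02² + 0.06² + 0.29² + 0.63² = 0.0004 + 0.0036 + 0.0841 + 0.3969 = 0.4850
B_caer = 1 / 0.4850 = 2.0619
Σp_nigrᵢ² = 0.50² + 0.07² + 0.33² + 0.10² = 0.2500 + 0.0049 + 0.1089 + 0.0100 = 0.3738
B_nigr = 1 / 0.3738 = 2.6752
Σp_specᵢ² = 0.50² + 0.04² + 0.41² + 0.05² = 0.2500 + 0.0016 + 0.1681 + 0.0025 = 0.4222
B_spec = 1 / 0.4222 = 2.3685
Highest B → broadest niche (most generalist): Etheostoma nigrum (B = 2.68).

Etheostoma nigrum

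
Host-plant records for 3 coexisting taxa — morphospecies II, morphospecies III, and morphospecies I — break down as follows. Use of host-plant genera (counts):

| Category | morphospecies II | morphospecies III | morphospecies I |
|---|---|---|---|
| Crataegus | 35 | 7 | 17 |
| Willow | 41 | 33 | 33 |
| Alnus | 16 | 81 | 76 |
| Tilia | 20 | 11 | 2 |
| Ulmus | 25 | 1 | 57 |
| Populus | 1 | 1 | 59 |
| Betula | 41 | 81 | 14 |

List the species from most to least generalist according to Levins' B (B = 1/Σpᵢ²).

morphospecies II > morphospecies I > morphospecies III

Proportions for morphospecies II (n=179): 35/179=0.1955, 41/179=0.2291, 16/179=0.0894, 20/179=0.1117, 25/179=0.1397, 1/179=0.0056, 41/179=0.2291
Proportions for morphospecies III (n=215): 7/215=0.0326, 33/215=0.1535, 81/215=0.3767, 11/215=0.0512, 1/215=0.0047, 1/215=0.0047, 81/215=0.3767
Proportions for morphospecies I (n=258): 17/258=0.0659, 33/258=0.1279, 76/258=0.2946, 2/258=0.0078, 57/258=0.2209, 59/258=0.2287, 14/258=0.0543
Σp_IIᵢ² = 0.1955² + 0.2291² + 0.0894² + 0.1117² + 0.1397² + 0.0056² + 0.2291² = 0.038220 + 0.052487 + 0.007992 + 0.012477 + 0.019516 + 0.000031 + 0.052487 = 0.183210
B_II = 1 / 0.183210 = 5.4582
Σp_IIIᵢ² = 0.0326² + 0.1535² + 0.3767² + 0.0512² + 0.0047² + 0.0047² + 0.3767² = 0.001063 + 0.023562 + 0.141903 + 0.002621 + 0.000022 + 0.000022 + 0.141903 = 0.311096
B_III = 1 / 0.311096 = 3.2144
Σp_Iᵢ² = 0.0659² + 0.1279² + 0.2946² + 0.0078² + 0.2209² + 0.2287² + 0.0543² = 0.004343 + 0.016358 + 0.086789 + 0.000061 + 0.048797 + 0.052304 + 0.002948 = 0.211600
B_I = 1 / 0.211600 = 4.7259
Ranking by B (broadest → narrowest): morphospecies II (5.46) > morphospecies I (4.73) > morphospecies III (3.21)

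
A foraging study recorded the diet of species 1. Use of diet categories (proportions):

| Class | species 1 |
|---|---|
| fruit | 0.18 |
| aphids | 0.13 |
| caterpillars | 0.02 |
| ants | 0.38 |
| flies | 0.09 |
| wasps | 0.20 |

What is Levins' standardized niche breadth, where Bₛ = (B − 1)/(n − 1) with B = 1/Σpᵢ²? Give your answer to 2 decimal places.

Σpᵢ² = 0.18² + 0.13² + 0.02² + 0.38² + 0.09² + 0.20² = 0.0324 + 0.0169 + 0.0004 + 0.1444 + 0.0081 + 0.0400 = 0.2422
B = 1 / 0.2422 = 4.1288
Bₛ = (B − 1)/(n − 1) = (4.1288 − 1)/(6 − 1) = 3.1288/5 = 0.6258

0.63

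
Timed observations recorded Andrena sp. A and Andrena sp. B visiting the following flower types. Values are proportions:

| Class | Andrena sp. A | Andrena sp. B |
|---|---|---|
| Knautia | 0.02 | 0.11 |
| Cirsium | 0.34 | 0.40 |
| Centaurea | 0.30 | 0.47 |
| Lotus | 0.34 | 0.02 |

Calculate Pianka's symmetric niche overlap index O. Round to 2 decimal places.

Σ p₁ᵢp₂ᵢ = 0.0022 + 0.1360 + 0.1410 + 0.0068 = 0.2860
Σp_1ᵢ² = 0.02² + 0.34² + 0.30² + 0.34² = 0.0004 + 0.1156 + 0.0900 + 0.1156 = 0.3216
Σp_2ᵢ² = 0.11² + 0.40² + 0.47² + 0.02² = 0.0121 + 0.1600 + 0.2209 + 0.0004 = 0.3934
O = 0.2860 / √(0.3216 × 0.3934) = 0.2860 / 0.35569 = 0.8041

0.80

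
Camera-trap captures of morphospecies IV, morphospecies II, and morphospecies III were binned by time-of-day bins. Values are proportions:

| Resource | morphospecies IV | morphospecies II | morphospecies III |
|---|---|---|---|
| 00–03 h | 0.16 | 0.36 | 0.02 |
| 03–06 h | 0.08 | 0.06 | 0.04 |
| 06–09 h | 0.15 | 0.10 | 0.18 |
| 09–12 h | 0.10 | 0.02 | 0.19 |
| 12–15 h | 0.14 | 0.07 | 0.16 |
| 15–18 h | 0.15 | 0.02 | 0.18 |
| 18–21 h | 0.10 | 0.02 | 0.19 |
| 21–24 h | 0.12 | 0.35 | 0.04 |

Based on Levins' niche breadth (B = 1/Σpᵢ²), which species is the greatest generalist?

Σp_IVᵢ² = 0.16² + 0.08² + 0.15² + 0.10² + 0.14² + 0.15² + 0.10² + 0.12² = 0.0256 + 0.0064 + 0.0225 + 0.0100 + 0.0196 + 0.0225 + 0.0100 + 0.0144 = 0.1310
B_IV = 1 / 0.1310 = 7.6336
Σp_IIᵢ² = 0.36² + 0.06² + 0.10² + 0.02² + 0.07² + 0.02² + 0.02² + 0.35² = 0.1296 + 0.0036 + 0.0100 + 0.0004 + 0.0049 + 0.0004 + 0.0004 + 0.1225 = 0.2718
B_II = 1 / 0.2718 = 3.6792
Σp_IIIᵢ² = 0.02² + 0.04² + 0.18² + 0.19² + 0.16² + 0.18² + 0.19² + 0.04² = 0.0004 + 0.0016 + 0.0324 + 0.0361 + 0.0256 + 0.0324 + 0.0361 + 0.0016 = 0.1662
B_III = 1 / 0.1662 = 6.0168
Highest B → broadest niche (most generalist): morphospecies IV (B = 7.63).

morphospecies IV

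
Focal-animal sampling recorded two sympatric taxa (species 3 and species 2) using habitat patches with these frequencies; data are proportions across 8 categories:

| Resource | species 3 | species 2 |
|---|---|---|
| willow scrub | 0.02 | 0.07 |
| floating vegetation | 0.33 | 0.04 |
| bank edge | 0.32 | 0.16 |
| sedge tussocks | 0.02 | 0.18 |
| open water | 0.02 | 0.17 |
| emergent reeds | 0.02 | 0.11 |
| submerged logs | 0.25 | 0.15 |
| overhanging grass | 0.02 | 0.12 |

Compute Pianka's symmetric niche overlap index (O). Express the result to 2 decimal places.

0.58

Σ p₁ᵢp₂ᵢ = 0.0014 + 0.0132 + 0.0512 + 0.0036 + 0.0034 + 0.0022 + 0.0375 + 0.0024 = 0.1149
Σp_1ᵢ² = 0.02² + 0.33² + 0.32² + 0.02² + 0.02² + 0.02² + 0.25² + 0.02² = 0.0004 + 0.1089 + 0.1024 + 0.0004 + 0.0004 + 0.0004 + 0.0625 + 0.0004 = 0.2758
Σp_2ᵢ² = 0.07² + 0.04² + 0.16² + 0.18² + 0.17² + 0.11² + 0.15² + 0.12² = 0.0049 + 0.0016 + 0.0256 + 0.0324 + 0.0289 + 0.0121 + 0.0225 + 0.0144 = 0.1424
O = 0.1149 / √(0.2758 × 0.1424) = 0.1149 / 0.19818 = 0.5798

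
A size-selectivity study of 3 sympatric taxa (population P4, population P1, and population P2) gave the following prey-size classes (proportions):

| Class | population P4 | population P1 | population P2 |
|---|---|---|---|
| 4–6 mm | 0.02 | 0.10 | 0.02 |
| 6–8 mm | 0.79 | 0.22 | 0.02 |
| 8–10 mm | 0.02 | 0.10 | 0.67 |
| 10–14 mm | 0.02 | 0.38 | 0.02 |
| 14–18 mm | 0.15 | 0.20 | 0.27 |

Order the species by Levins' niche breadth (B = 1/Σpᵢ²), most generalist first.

Σp_P4ᵢ² = 0.02² + 0.79² + 0.02² + 0.02² + 0.15² = 0.0004 + 0.6241 + 0.0004 + 0.0004 + 0.0225 = 0.6478
B_P4 = 1 / 0.6478 = 1.5437
Σp_P1ᵢ² = 0.10² + 0.22² + 0.10² + 0.38² + 0.20² = 0.0100 + 0.0484 + 0.0100 + 0.1444 + 0.0400 = 0.2528
B_P1 = 1 / 0.2528 = 3.9557
Σp_P2ᵢ² = 0.02² + 0.02² + 0.67² + 0.02² + 0.27² = 0.0004 + 0.0004 + 0.4489 + 0.0004 + 0.0729 = 0.5230
B_P2 = 1 / 0.5230 = 1.9120
Ranking by B (broadest → narrowest): population P1 (3.96) > population P2 (1.91) > population P4 (1.54)

population P1 > population P2 > population P4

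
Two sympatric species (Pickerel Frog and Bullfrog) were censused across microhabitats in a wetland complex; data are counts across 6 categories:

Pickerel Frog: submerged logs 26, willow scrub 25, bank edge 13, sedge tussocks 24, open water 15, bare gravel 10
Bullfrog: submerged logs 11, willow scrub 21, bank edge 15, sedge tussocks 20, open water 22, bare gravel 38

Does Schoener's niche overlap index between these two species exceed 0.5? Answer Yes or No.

Proportions for Pickerel Frog (n=113): 26/113=0.2301, 25/113=0.2212, 13/113=0.1150, 24/113=0.2124, 15/113=0.1327, 10/113=0.0885
Proportions for Bullfrog (n=127): 11/127=0.0866, 21/127=0.1654, 15/127=0.1181, 20/127=0.1575, 22/127=0.1732, 38/127=0.2992
Σ|p₁ᵢ − p₂ᵢ| = 0.1435 + 0.0558 + 0.0031 + 0.0549 + 0.0405 + 0.2107 = 0.5085
D = 1 − ½ × 0.5085 = 1 − 0.25425 = 0.74575
D = 0.74575 > 0.5 → Yes.

Yes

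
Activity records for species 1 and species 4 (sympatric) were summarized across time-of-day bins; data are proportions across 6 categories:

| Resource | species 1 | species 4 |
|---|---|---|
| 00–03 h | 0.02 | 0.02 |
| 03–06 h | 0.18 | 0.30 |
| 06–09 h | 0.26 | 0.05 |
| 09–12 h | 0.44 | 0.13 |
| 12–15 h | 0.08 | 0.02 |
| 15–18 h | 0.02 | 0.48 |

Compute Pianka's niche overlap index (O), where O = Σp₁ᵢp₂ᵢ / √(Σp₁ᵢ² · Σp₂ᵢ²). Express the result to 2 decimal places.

Σ p₁ᵢp₂ᵢ = 0.0004 + 0.0540 + 0.0130 + 0.0572 + 0.0016 + 0.0096 = 0.1358
Σp_1ᵢ² = 0.02² + 0.18² + 0.26² + 0.44² + 0.08² + 0.02² = 0.0004 + 0.0324 + 0.0676 + 0.1936 + 0.0064 + 0.0004 = 0.3008
Σp_2ᵢ² = 0.02² + 0.30² + 0.05² + 0.13² + 0.02² + 0.48² = 0.0004 + 0.0900 + 0.0025 + 0.0169 + 0.0004 + 0.2304 = 0.3406
O = 0.1358 / √(0.3008 × 0.3406) = 0.1358 / 0.32008 = 0.4243

0.42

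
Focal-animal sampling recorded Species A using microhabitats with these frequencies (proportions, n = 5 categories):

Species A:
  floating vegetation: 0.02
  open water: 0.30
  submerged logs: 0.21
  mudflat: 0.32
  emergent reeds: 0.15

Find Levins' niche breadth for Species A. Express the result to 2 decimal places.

3.86

Σpᵢ² = 0.02² + 0.30² + 0.21² + 0.32² + 0.15² = 0.0004 + 0.0900 + 0.0441 + 0.1024 + 0.0225 = 0.2594
B = 1 / 0.2594 = 3.8551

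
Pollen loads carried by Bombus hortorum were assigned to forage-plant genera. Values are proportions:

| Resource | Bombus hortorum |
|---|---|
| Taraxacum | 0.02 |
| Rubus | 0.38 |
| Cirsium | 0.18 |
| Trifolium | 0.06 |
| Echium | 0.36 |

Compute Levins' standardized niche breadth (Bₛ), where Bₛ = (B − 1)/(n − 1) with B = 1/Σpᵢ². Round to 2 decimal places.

0.56

Σpᵢ² = 0.02² + 0.38² + 0.18² + 0.06² + 0.36² = 0.0004 + 0.1444 + 0.0324 + 0.0036 + 0.1296 = 0.3104
B = 1 / 0.3104 = 3.2216
Bₛ = (B − 1)/(n − 1) = (3.2216 − 1)/(5 − 1) = 2.2216/4 = 0.5554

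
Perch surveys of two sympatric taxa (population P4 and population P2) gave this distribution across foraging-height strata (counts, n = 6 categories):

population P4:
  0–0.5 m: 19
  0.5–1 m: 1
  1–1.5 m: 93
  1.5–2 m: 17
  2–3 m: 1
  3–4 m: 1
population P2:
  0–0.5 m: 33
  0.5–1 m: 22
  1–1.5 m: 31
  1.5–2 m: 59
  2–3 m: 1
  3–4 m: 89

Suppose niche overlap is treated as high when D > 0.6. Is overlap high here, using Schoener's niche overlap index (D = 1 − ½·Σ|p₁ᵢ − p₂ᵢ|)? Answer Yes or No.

No

Proportions for population P4 (n=132): 19/132=0.1439, 1/132=0.0076, 93/132=0.7045, 17/132=0.1288, 1/132=0.0076, 1/132=0.0076
Proportions for population P2 (n=235): 33/235=0.1404, 22/235=0.0936, 31/235=0.1319, 59/235=0.2511, 1/235=0.0043, 89/235=0.3787
Σ|p₁ᵢ − p₂ᵢ| = 0.0035 + 0.0860 + 0.5726 + 0.1223 + 0.0033 + 0.3711 = 1.1588
D = 1 − ½ × 1.1588 = 1 − 0.57940 = 0.42060
D = 0.42060 < 0.6 → No.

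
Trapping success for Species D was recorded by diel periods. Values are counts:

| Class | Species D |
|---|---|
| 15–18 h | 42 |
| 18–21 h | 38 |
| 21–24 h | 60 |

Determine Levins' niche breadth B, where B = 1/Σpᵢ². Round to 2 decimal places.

2.88

Proportions for Species D (n=140): 42/140=0.3000, 38/140=0.2714, 60/140=0.4286
Σpᵢ² = 0.3000² + 0.2714² + 0.4286² = 0.090000 + 0.073658 + 0.183698 = 0.347356
B = 1 / 0.347356 = 2.8789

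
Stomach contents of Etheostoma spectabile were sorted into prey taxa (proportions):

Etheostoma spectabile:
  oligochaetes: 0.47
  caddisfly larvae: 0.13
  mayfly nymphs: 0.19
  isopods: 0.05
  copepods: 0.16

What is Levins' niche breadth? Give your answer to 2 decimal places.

3.31

Σpᵢ² = 0.47² + 0.13² + 0.19² + 0.05² + 0.16² = 0.2209 + 0.0169 + 0.0361 + 0.0025 + 0.0256 = 0.3020
B = 1 / 0.3020 = 3.3113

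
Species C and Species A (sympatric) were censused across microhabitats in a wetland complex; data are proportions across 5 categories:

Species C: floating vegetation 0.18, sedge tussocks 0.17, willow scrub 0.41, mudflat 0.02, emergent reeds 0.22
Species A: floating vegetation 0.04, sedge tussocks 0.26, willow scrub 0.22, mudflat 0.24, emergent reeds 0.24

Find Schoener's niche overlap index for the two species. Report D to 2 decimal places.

Σ|p₁ᵢ − p₂ᵢ| = 0.14 + 0.09 + 0.19 + 0.22 + 0.02 = 0.66
D = 1 − ½ × 0.66 = 1 − 0.330 = 0.6700

0.67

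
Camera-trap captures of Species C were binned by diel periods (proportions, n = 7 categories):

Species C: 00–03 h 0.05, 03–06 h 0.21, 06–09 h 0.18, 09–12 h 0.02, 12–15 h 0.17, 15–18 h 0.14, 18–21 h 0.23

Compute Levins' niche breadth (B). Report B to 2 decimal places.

5.53

Σpᵢ² = 0.05² + 0.21² + 0.18² + 0.02² + 0.17² + 0.14² + 0.23² = 0.0025 + 0.0441 + 0.0324 + 0.0004 + 0.0289 + 0.0196 + 0.0529 = 0.1808
B = 1 / 0.1808 = 5.5310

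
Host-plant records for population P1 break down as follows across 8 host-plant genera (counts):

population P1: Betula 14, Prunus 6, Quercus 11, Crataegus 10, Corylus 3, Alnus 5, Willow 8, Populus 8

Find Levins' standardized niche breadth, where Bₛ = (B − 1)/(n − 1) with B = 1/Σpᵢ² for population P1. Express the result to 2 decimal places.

Proportions for population P1 (n=65): 14/65=0.2154, 6/65=0.0923, 11/65=0.1692, 10/65=0.1538, 3/65=0.0462, 5/65=0.0769, 8/65=0.1231, 8/65=0.1231
Σpᵢ² = 0.2154² + 0.0923² + 0.1692² + 0.1538² + 0.0462² + 0.0769² + 0.1231² + 0.1231² = 0.046397 + 0.008519 + 0.028629 + 0.023654 + 0.002134 + 0.005914 + 0.015154 + 0.015154 = 0.145555
B = 1 / 0.145555 = 6.8703
Bₛ = (B − 1)/(n − 1) = (6.8703 − 1)/(8 − 1) = 5.8703/7 = 0.8386

0.84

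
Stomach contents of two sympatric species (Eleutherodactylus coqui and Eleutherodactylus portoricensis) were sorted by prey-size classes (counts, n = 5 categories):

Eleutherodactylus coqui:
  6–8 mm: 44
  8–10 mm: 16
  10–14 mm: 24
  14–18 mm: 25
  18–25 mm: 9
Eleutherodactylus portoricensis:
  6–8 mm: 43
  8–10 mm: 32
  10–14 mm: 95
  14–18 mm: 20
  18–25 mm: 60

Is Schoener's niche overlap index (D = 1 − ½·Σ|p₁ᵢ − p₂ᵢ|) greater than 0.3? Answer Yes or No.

Yes

Proportions for Eleutherodactylus coqui (n=118): 44/118=0.3729, 16/118=0.1356, 24/118=0.2034, 25/118=0.2119, 9/118=0.0763
Proportions for Eleutherodactylus portoricensis (n=250): 43/250=0.1720, 32/250=0.1280, 95/250=0.3800, 20/250=0.0800, 60/250=0.2400
Σ|p₁ᵢ − p₂ᵢ| = 0.2009 + 0.0076 + 0.1766 + 0.1319 + 0.1637 = 0.6807
D = 1 − ½ × 0.6807 = 1 − 0.34035 = 0.65965
D = 0.65965 > 0.3 → Yes.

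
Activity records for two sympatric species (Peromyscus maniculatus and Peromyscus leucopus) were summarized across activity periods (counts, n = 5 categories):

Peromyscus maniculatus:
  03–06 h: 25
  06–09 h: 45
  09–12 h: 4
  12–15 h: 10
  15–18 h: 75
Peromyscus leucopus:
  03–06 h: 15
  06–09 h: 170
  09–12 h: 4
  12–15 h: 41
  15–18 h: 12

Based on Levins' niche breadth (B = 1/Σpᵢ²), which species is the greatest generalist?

Proportions for Peromyscus maniculatus (n=159): 25/159=0.1572, 45/159=0.2830, 4/159=0.0252, 10/159=0.0629, 75/159=0.4717
Proportions for Peromyscus leucopus (n=242): 15/242=0.0620, 170/242=0.7025, 4/242=0.0165, 41/242=0.1694, 12/242=0.0496
Σp_maniᵢ² = 0.1572² + 0.2830² + 0.0252² + 0.0629² + 0.4717² = 0.024712 + 0.080089 + 0.000635 + 0.003956 + 0.222501 = 0.331893
B_mani = 1 / 0.331893 = 3.0130
Σp_leucᵢ² = 0.0620² + 0.7025² + 0.0165² + 0.1694² + 0.0496² = 0.003844 + 0.493506 + 0.000272 + 0.028696 + 0.002460 = 0.528778
B_leuc = 1 / 0.528778 = 1.8912
Highest B → broadest niche (most generalist): Peromyscus maniculatus (B = 3.01).

Peromyscus maniculatus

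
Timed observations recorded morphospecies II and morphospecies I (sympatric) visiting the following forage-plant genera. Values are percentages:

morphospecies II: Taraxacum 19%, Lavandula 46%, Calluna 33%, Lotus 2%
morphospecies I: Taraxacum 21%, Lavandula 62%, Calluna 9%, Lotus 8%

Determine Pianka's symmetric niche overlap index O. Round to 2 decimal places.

Convert percentages to proportions (divide by 100).
Σ p₁ᵢp₂ᵢ = 0.0399 + 0.2852 + 0.0297 + 0.0016 = 0.3564
Σp_1ᵢ² = 0.19² + 0.46² + 0.33² + 0.02² = 0.0361 + 0.2116 + 0.1089 + 0.0004 = 0.3570
Σp_2ᵢ² = 0.21² + 0.62² + 0.09² + 0.08² = 0.0441 + 0.3844 + 0.0081 + 0.0064 = 0.4430
O = 0.3564 / √(0.3570 × 0.4430) = 0.3564 / 0.39768 = 0.8962

0.90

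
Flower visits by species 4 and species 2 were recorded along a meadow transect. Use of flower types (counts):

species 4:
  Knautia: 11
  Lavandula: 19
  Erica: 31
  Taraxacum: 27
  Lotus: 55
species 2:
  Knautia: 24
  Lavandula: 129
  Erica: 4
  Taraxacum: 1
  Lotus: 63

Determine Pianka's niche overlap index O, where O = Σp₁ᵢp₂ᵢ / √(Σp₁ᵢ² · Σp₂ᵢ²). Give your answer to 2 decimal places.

Proportions for species 4 (n=143): 11/143=0.0769, 19/143=0.1329, 31/143=0.2168, 27/143=0.1888, 55/143=0.3846
Proportions for species 2 (n=221): 24/221=0.1086, 129/221=0.5837, 4/221=0.0181, 1/221=0.0045, 63/221=0.2851
Σ p₁ᵢp₂ᵢ = 0.008351 + 0.077574 + 0.003924 + 0.000850 + 0.109649 = 0.200348
Σp_1ᵢ² = 0.0769² + 0.1329² + 0.2168² + 0.1888² + 0.3846² = 0.005914 + 0.017662 + 0.047002 + 0.035645 + 0.147917 = 0.254140
Σp_2ᵢ² = 0.1086² + 0.5837² + 0.0181² + 0.0045² + 0.2851² = 0.011794 + 0.340706 + 0.000328 + 0.000020 + 0.081282 = 0.434130
O = 0.200348 / √(0.254140 × 0.434130) = 0.200348 / 0.3321593 = 0.6032

0.60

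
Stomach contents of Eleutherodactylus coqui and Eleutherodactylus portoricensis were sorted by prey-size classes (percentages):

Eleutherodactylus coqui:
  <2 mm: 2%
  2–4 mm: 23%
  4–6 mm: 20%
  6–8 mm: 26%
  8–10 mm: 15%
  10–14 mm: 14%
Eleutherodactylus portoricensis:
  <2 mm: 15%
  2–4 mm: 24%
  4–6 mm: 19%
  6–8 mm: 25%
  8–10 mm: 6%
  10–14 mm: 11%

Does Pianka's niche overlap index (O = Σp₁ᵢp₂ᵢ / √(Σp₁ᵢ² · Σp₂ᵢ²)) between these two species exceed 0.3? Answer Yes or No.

Convert percentages to proportions (divide by 100).
Σ p₁ᵢp₂ᵢ = 0.0030 + 0.0552 + 0.0380 + 0.0650 + 0.0090 + 0.0154 = 0.1856
Σp_1ᵢ² = 0.02² + 0.23² + 0.20² + 0.26² + 0.15² + 0.14² = 0.0004 + 0.0529 + 0.0400 + 0.0676 + 0.0225 + 0.0196 = 0.2030
Σp_2ᵢ² = 0.15² + 0.24² + 0.19² + 0.25² + 0.06² + 0.11² = 0.0225 + 0.0576 + 0.0361 + 0.0625 + 0.0036 + 0.0121 = 0.1944
O = 0.1856 / √(0.2030 × 0.1944) = 0.1856 / 0.19865 = 0.9343
O = 0.9343 > 0.3 → Yes.

Yes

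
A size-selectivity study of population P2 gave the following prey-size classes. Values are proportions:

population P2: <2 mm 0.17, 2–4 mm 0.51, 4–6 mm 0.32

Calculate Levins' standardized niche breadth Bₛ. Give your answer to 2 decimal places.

0.78

Σpᵢ² = 0.17² + 0.51² + 0.32² = 0.0289 + 0.2601 + 0.1024 = 0.3914
B = 1 / 0.3914 = 2.5549
Bₛ = (B − 1)/(n − 1) = (2.5549 − 1)/(3 − 1) = 1.5549/2 = 0.7775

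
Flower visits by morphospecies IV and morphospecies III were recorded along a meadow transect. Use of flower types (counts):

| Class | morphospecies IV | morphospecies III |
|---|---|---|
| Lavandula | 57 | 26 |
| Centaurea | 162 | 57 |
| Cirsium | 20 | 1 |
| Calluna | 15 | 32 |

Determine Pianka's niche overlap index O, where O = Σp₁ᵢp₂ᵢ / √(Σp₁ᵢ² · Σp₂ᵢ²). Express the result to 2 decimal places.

0.92

Proportions for morphospecies IV (n=254): 57/254=0.2244, 162/254=0.6378, 20/254=0.0787, 15/254=0.0591
Proportions for morphospecies III (n=116): 26/116=0.2241, 57/116=0.4914, 1/116=0.0086, 32/116=0.2759
Σ p₁ᵢp₂ᵢ = 0.050288 + 0.313415 + 0.000677 + 0.016306 = 0.380686
Σp_1ᵢ² = 0.2244² + 0.6378² + 0.0787² + 0.0591² = 0.050355 + 0.406789 + 0.006194 + 0.003493 = 0.466831
Σp_2ᵢ² = 0.2241² + 0.4914² + 0.0086² + 0.2759² = 0.050221 + 0.241474 + 0.000074 + 0.076121 = 0.367890
O = 0.380686 / √(0.466831 × 0.367890) = 0.380686 / 0.4144182 = 0.9186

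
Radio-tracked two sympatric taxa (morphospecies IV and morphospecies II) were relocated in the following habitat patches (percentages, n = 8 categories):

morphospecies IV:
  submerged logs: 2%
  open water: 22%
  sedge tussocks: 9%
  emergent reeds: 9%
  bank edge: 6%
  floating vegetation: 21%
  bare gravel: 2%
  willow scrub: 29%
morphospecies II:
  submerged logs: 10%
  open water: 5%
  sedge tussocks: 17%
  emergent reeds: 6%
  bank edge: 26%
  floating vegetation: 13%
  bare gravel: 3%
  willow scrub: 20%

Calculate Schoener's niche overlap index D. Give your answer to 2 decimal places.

0.63

Convert percentages to proportions (divide by 100).
Σ|p₁ᵢ − p₂ᵢ| = 0.08 + 0.17 + 0.08 + 0.03 + 0.20 + 0.08 + 0.01 + 0.09 = 0.74
D = 1 − ½ × 0.74 = 1 − 0.370 = 0.6300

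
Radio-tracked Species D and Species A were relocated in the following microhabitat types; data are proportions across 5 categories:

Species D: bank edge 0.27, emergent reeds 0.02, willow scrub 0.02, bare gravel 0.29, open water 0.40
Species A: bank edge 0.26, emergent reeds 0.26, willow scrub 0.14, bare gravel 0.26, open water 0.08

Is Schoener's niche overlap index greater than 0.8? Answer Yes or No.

No

Σ|p₁ᵢ − p₂ᵢ| = 0.01 + 0.24 + 0.12 + 0.03 + 0.32 = 0.72
D = 1 − ½ × 0.72 = 1 − 0.360 = 0.6400
D = 0.6400 < 0.8 → No.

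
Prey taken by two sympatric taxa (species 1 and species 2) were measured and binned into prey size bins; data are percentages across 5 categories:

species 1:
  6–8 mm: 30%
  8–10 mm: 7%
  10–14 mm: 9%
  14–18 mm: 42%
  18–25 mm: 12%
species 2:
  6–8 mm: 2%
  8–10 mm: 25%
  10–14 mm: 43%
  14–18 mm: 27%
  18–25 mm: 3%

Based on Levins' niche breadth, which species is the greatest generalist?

Convert percentages to proportions (divide by 100).
Σp_1ᵢ² = 0.30² + 0.07² + 0.09² + 0.42² + 0.12² = 0.0900 + 0.0049 + 0.0081 + 0.1764 + 0.0144 = 0.2938
B_1 = 1 / 0.2938 = 3.4037
Σp_2ᵢ² = 0.02² + 0.25² + 0.43² + 0.27² + 0.03² = 0.0004 + 0.0625 + 0.1849 + 0.0729 + 0.0009 = 0.3216
B_2 = 1 / 0.3216 = 3.1095
Highest B → broadest niche (most generalist): species 1 (B = 3.40).

species 1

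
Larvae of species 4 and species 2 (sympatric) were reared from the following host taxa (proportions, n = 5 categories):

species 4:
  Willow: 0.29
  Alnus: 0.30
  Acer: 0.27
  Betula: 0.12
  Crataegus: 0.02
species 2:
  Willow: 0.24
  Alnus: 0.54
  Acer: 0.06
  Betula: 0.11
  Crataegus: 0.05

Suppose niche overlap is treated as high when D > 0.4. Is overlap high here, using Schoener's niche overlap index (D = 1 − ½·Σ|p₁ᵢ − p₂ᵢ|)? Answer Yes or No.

Yes

Σ|p₁ᵢ − p₂ᵢ| = 0.05 + 0.24 + 0.21 + 0.01 + 0.03 = 0.54
D = 1 − ½ × 0.54 = 1 − 0.270 = 0.7300
D = 0.7300 > 0.4 → Yes.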